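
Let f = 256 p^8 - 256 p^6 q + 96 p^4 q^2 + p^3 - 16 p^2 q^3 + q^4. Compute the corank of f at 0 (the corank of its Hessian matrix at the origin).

2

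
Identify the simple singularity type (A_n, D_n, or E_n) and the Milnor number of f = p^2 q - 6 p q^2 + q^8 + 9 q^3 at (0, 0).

Type D9, Milnor number mu = 9.

The Hessian of f at 0 has rank 0. Corank 2; j^3 = q*(p - 3*q)^2 has shape L^2 M (L != M), so D-series; mu = 9 gives D_9.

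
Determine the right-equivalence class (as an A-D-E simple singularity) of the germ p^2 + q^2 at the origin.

The Hessian of f at 0 has rank 2. Corank 0: nondegenerate Morse point, so A_1.

A_1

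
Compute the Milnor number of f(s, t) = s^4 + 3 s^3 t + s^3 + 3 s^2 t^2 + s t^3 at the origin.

7

The Hessian of f at 0 has rank 0. Corank 2; j^3 = s^3 is a perfect cube, so E-series; the 4-jet and mu = 7 give E_7.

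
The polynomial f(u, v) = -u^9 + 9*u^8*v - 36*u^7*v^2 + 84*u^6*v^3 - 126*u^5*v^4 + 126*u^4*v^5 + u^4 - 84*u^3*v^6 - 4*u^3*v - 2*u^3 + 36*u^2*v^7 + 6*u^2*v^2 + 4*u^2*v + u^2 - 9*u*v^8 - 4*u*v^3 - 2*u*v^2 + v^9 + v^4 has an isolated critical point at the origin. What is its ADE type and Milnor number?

The Hessian of f at 0 has rank 1. Corank 1: A-series; mu = 8 gives A_8.

Type A8, Milnor number mu = 8.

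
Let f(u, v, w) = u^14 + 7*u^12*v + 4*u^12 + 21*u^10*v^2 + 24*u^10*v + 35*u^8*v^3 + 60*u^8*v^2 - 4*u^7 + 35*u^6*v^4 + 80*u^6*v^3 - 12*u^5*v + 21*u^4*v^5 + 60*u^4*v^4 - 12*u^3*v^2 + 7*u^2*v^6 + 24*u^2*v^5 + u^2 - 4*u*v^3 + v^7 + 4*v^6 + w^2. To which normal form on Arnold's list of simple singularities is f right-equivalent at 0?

A_{6}

The Hessian of f at 0 has rank 2. Corank 1: A-series; mu = 6 gives A_6.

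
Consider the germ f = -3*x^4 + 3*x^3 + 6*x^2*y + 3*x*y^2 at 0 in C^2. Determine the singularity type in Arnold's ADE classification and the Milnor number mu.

Type D5, Milnor number mu = 5.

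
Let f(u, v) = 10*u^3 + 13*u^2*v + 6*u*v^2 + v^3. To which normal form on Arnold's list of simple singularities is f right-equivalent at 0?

The Hessian of f at 0 is [[0, 0], [0, 0]] with rank 0, so corank 2. A Groebner basis of the Jacobian ideal J(f) in C{u,v} is {v^3, u^2 - 3*v^2/11, u*v + 6*v^2/11}; counting standard monomials gives mu = 4. Corank 2; j^3 = (2*u + v)*(5*u^2 + 4*u*v + v^2) splits into three distinct lines over C (the quadratic factor has nonzero discriminant), so D_4.

D4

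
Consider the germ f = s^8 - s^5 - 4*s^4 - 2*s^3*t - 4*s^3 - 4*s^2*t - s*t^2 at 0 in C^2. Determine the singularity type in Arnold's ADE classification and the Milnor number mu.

Type D9, Milnor number mu = 9.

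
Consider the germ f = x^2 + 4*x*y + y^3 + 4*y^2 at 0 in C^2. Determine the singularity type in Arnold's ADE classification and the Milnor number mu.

Type A_2, Milnor number mu = 2.

The Hessian of f at 0 has rank 1. Corank 1: A-series; mu = 2 gives A_2.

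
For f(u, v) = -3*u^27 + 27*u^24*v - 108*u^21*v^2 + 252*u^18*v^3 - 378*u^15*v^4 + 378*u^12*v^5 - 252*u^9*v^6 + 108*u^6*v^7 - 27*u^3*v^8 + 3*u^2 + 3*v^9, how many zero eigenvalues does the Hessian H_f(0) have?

1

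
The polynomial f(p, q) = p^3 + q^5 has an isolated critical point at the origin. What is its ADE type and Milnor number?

Type E_8, Milnor number mu = 8.

The Hessian of f at 0 is [[0, 0], [0, 0]] with rank 0, so corank 2. A Groebner basis of the Jacobian ideal J(f) in C{p,q} is {q^4, p^2}; counting standard monomials gives mu = 8. Corank 2; j^3 = p^3 is a perfect cube, so E-series; the 5-jet and mu = 8 give E_8.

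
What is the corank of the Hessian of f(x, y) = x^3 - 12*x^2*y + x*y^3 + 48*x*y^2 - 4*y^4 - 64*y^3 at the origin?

The Hessian at 0 is [[0, 0], [0, 0]] of rank 0; hence corank 2.

2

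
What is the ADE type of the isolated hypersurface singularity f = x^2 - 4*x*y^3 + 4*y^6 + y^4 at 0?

A_{3}

The Hessian of f at 0 has rank 1. Corank 1: A-series; mu = 3 gives A_3.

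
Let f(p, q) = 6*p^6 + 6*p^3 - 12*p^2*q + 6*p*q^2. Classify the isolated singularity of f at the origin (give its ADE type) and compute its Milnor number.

The Hessian of f at 0 has rank 0. Corank 2; j^3 = 6*p*(p - q)^2 has shape L^2 M (L != M), so D-series; mu = 7 gives D_7.

Type D_{7}, Milnor number mu = 7.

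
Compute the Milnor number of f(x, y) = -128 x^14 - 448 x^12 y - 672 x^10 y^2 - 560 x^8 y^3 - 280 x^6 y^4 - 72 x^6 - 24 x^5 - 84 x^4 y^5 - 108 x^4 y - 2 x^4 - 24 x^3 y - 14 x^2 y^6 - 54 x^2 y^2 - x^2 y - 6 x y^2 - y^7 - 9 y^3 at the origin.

The Hessian of f at 0 is [[0, 0], [0, 0]] with rank 0, so corank 2. A Groebner basis of the Jacobian ideal J(f) in C{x,y} is {972*x^2/944777 + x*y^3 - 1889561*x*y^2/5668662 + 4723913*x*y/306107748 - 1417169*y^3/2834331 + 3779129*y^2/102035916, -972*x^2/944777 + 13226941*x*y^2/51017958 - 6613481*x*y/459161622 + y^4 + 1889561*y^3/5668662 - 5196305*y^2/153053874, x^3 + 157464*x^2/944777 - 189*x*y^2/944777 + 944805*x*y/1889554 - 189*y^3/944777 + 63*y^2/1889554, x^2*y + x*y/6 + y^2/2}; counting standard monomials gives mu = 8. Corank 2; j^3 = -y*(x + 3*y)^2 has shape L^2 M (L != M), so D-series; mu = 8 gives D_8.

8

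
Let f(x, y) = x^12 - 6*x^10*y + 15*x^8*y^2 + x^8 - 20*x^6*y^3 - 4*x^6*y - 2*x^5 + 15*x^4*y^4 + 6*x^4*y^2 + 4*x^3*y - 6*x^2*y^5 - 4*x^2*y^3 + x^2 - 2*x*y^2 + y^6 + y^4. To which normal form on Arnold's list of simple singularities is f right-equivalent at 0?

The Hessian of f at 0 has rank 1. Corank 1: A-series; mu = 5 gives A_5.

A5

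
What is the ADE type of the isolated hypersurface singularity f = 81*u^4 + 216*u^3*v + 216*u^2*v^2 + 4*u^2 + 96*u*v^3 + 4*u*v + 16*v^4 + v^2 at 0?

A_{3}

The Hessian of f at 0 has rank 1. Corank 1: A-series; mu = 3 gives A_3.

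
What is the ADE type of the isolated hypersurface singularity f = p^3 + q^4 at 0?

E6

The Hessian of f at 0 is [[0, 0], [0, 0]] with rank 0, so corank 2. A Groebner basis of the Jacobian ideal J(f) in C{p,q} is {q^3, p^2}; counting standard monomials gives mu = 6. Corank 2; j^3 = p^3 is a perfect cube, so E-series; the 4-jet and mu = 6 give E_6.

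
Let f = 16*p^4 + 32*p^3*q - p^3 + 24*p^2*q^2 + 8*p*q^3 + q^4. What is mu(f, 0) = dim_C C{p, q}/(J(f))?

6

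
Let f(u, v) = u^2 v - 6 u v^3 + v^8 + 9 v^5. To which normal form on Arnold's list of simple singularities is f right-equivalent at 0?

D_{9}

The Hessian of f at 0 is [[0, 0], [0, 0]] with rank 0, so corank 2. A Groebner basis of the Jacobian ideal J(f) in C{u,v} is {u^4, u^3*v + 27*u^2/8 - 81*u*v^2/8, -u^3/3 + u^2*v^2, -u*v/3 + v^3}; counting standard monomials gives mu = 9. Corank 2; j^3 = u^2*v has shape L^2 M (L != M), so D-series; mu = 9 gives D_9.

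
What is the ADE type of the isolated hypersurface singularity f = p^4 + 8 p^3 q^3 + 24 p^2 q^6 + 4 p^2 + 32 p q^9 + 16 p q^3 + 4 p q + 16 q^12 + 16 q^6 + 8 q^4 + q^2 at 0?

A_3

The Hessian of f at 0 is [[8, 4], [4, 2]] with rank 1, so corank 1. A Groebner basis of the Jacobian ideal J(f) in C{p,q} is {q^3, p + q/2}; counting standard monomials gives mu = 3. Corank 1: A-series; mu = 3 gives A_3.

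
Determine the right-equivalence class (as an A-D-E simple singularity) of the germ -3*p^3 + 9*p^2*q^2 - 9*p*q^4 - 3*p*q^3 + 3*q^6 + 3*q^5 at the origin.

E7

The Hessian of f at 0 has rank 0. Corank 2; j^3 = -3*p^3 is a perfect cube, so E-series; the 4-jet and mu = 7 give E_7.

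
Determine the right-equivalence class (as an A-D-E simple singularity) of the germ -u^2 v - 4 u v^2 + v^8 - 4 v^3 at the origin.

D_9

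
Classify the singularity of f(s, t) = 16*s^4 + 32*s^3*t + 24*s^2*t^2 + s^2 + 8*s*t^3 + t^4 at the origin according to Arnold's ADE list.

The Hessian of f at 0 is [[2, 0], [0, 0]] with rank 1, so corank 1. A Groebner basis of the Jacobian ideal J(f) in C{s,t} is {t^3, s}; counting standard monomials gives mu = 3. Corank 1: A-series; mu = 3 gives A_3.

A_3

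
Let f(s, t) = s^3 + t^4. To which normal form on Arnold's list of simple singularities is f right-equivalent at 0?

The Hessian of f at 0 has rank 0. Corank 2; j^3 = s^3 is a perfect cube, so E-series; the 4-jet and mu = 6 give E_6.

E6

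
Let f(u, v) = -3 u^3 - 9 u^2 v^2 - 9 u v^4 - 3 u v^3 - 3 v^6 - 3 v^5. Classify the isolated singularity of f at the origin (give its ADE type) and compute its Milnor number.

Type E_{7}, Milnor number mu = 7.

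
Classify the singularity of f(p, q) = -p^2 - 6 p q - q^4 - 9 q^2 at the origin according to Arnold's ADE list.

A_{3}

The Hessian of f at 0 has rank 1. Corank 1: A-series; mu = 3 gives A_3.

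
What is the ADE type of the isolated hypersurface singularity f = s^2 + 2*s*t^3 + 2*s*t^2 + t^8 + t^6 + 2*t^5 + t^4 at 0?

The Hessian of f at 0 is [[2, 0], [0, 0]] with rank 1, so corank 1. A Groebner basis of the Jacobian ideal J(f) in C{s,t} is {s^3 + s^2 + 2*s*t^2 - s*t + s + t^2, s^2*t - 2*s^2 - 3*s*t^2 + s*t - s - t^2, s + t^3 + t^2}; counting standard monomials gives mu = 7. Corank 1: A-series; mu = 7 gives A_7.

A_7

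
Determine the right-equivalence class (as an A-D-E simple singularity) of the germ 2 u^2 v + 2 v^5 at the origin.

D_6

The Hessian of f at 0 has rank 0. Corank 2; j^3 = 2*u^2*v has shape L^2 M (L != M), so D-series; mu = 6 gives D_6.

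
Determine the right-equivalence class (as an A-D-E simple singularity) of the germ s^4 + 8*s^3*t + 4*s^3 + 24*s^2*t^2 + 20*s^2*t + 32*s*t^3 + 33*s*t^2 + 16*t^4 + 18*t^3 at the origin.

The Hessian of f at 0 is [[0, 0], [0, 0]] with rank 0, so corank 2. A Groebner basis of the Jacobian ideal J(f) in C{s,t} is {s*t^2 + 6*s*t + 9*t^2, -4*s*t + t^3 - 6*t^2, s^2 + 7*s*t/2 + 3*t^2}; counting standard monomials gives mu = 5. Corank 2; j^3 = (s + 2*t)*(2*s + 3*t)^2 has shape L^2 M (L != M), so D-series; mu = 5 gives D_5.

D5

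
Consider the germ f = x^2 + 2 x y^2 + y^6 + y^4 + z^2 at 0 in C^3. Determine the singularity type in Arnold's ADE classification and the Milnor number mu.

Type A_{5}, Milnor number mu = 5.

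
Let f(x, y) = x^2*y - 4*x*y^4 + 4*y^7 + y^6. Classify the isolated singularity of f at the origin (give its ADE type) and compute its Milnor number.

The Hessian of f at 0 is [[0, 0], [0, 0]] with rank 0, so corank 2. A Groebner basis of the Jacobian ideal J(f) in C{x,y} is {-x*y/2 + y^4, x^3, x^2*y, x^2/3 + x*y^2}; counting standard monomials gives mu = 7. Corank 2; j^3 = x^2*y has shape L^2 M (L != M), so D-series; mu = 7 gives D_7.

Type D_{7}, Milnor number mu = 7.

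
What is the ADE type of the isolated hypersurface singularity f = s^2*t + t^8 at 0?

D_{9}

The Hessian of f at 0 has rank 0. Corank 2; j^3 = s^2*t has shape L^2 M (L != M), so D-series; mu = 9 gives D_9.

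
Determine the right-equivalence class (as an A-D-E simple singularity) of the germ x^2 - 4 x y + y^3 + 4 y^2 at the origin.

A2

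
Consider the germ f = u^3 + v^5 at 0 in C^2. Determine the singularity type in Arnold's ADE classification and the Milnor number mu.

The Hessian of f at 0 is [[0, 0], [0, 0]] with rank 0, so corank 2. A Groebner basis of the Jacobian ideal J(f) in C{u,v} is {v^4, u^2}; counting standard monomials gives mu = 8. Corank 2; j^3 = u^3 is a perfect cube, so E-series; the 5-jet and mu = 8 give E_8.

Type E_{8}, Milnor number mu = 8.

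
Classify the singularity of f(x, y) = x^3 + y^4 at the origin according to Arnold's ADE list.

E_{6}

The Hessian of f at 0 is [[0, 0], [0, 0]] with rank 0, so corank 2. A Groebner basis of the Jacobian ideal J(f) in C{x,y} is {y^3, x^2}; counting standard monomials gives mu = 6. Corank 2; j^3 = x^3 is a perfect cube, so E-series; the 4-jet and mu = 6 give E_6.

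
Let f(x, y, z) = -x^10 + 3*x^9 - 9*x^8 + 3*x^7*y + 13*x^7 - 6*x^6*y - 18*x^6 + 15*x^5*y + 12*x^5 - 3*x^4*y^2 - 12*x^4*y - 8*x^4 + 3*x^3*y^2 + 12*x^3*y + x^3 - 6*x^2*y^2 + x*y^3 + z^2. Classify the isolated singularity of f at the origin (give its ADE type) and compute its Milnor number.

Type E7, Milnor number mu = 7.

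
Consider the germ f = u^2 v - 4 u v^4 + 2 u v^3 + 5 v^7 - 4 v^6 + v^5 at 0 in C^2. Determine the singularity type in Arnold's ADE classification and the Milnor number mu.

The Hessian of f at 0 has rank 0. Corank 2; j^3 = u^2*v has shape L^2 M (L != M), so D-series; mu = 8 gives D_8.

Type D_8, Milnor number mu = 8.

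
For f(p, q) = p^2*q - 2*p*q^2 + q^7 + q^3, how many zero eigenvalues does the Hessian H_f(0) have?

2

Hessian at 0 has rank 0.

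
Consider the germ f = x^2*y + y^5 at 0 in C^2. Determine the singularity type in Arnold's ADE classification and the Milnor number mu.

Type D6, Milnor number mu = 6.

The Hessian of f at 0 is [[0, 0], [0, 0]] with rank 0, so corank 2. A Groebner basis of the Jacobian ideal J(f) in C{x,y} is {x^2/5 + y^4, x^3, x*y}; counting standard monomials gives mu = 6. Corank 2; j^3 = x^2*y has shape L^2 M (L != M), so D-series; mu = 6 gives D_6.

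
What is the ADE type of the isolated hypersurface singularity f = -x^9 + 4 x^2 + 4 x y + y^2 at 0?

A_{8}

The Hessian of f at 0 has rank 1. Corank 1: A-series; mu = 8 gives A_8.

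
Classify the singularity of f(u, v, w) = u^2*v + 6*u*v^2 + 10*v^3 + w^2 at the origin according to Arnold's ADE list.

D_{4}

The Hessian of f at 0 has rank 1. Corank 2; j^3 = v*(u^2 + 6*u*v + 10*v^2) splits into three distinct lines over C (the quadratic factor has nonzero discriminant), so D_4.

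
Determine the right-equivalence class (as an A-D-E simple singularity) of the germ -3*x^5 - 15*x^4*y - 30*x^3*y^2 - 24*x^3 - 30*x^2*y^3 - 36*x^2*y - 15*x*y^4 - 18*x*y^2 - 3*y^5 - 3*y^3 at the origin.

The Hessian of f at 0 has rank 0. Corank 2; j^3 = -3*(2*x + y)^3 is a perfect cube, so E-series; the 5-jet and mu = 8 give E_8.

E_{8}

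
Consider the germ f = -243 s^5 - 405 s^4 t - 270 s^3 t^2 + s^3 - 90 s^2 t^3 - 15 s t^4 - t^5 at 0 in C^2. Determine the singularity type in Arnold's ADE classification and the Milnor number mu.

Type E8, Milnor number mu = 8.

The Hessian of f at 0 has rank 0. Corank 2; j^3 = s^3 is a perfect cube, so E-series; the 5-jet and mu = 8 give E_8.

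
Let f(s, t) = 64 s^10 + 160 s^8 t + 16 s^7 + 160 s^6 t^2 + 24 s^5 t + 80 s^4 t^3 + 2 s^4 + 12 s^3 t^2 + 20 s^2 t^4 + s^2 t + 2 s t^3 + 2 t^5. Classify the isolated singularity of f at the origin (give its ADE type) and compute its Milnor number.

Type D6, Milnor number mu = 6.

The Hessian of f at 0 has rank 0. Corank 2; j^3 = s^2*t has shape L^2 M (L != M), so D-series; mu = 6 gives D_6.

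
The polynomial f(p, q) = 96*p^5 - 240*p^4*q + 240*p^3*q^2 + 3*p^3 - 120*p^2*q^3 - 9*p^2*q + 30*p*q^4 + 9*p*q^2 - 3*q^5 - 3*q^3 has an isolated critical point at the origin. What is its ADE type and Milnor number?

Type E_8, Milnor number mu = 8.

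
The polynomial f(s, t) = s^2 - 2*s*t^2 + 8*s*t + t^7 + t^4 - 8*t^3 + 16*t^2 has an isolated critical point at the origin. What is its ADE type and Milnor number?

The Hessian of f at 0 has rank 1. Corank 1: A-series; mu = 6 gives A_6.

Type A_6, Milnor number mu = 6.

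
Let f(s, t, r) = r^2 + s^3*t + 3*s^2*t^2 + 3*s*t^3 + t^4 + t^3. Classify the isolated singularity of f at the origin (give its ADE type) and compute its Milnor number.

Type E_{7}, Milnor number mu = 7.

The Hessian of f at 0 is [[0, 0, 0], [0, 0, 0], [0, 0, 2]] with rank 1, so corank 2. A Groebner basis of the Jacobian ideal J(f) in C{s,t,r} is {s^3 - 3*s*t^2 + 3*t^2, s^2*t + 2*s*t^2, t^3, r}; counting standard monomials gives mu = 7. Corank 2; j^3 = t^3 is a perfect cube, so E-series; the 4-jet and mu = 7 give E_7.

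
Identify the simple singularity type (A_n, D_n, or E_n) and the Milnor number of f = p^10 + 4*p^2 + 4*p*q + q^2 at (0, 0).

Type A_{9}, Milnor number mu = 9.

The Hessian of f at 0 has rank 1. Corank 1: A-series; mu = 9 gives A_9.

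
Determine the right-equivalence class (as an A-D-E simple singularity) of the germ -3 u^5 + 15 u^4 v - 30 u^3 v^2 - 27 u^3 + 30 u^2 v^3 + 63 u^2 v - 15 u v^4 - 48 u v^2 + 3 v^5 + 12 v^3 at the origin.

The Hessian of f at 0 has rank 0. Corank 2; j^3 = -3*(u - v)*(3*u - 2*v)^2 has shape L^2 M (L != M), so D-series; mu = 6 gives D_6.

D6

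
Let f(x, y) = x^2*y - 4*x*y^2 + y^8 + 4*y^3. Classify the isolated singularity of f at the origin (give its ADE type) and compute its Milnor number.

Type D_9, Milnor number mu = 9.

The Hessian of f at 0 has rank 0. Corank 2; j^3 = y*(x - 2*y)^2 has shape L^2 M (L != M), so D-series; mu = 9 gives D_9.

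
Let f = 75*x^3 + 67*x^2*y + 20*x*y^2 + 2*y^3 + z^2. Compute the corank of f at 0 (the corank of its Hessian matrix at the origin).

2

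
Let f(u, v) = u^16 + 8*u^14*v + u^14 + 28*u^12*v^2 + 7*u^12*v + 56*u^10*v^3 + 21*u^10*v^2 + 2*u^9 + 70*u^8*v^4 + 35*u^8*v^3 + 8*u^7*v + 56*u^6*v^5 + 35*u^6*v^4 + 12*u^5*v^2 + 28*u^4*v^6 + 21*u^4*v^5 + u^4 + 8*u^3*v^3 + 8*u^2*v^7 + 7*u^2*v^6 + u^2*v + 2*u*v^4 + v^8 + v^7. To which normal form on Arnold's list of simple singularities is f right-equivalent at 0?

D9

The Hessian of f at 0 is [[0, 0], [0, 0]] with rank 0, so corank 2. A Groebner basis of the Jacobian ideal J(f) in C{u,v} is {u^2*v^2, 8*u^2*v + u^2 + u*v^3, u*v + v^4, u^3}; counting standard monomials gives mu = 9. Corank 2; j^3 = u^2*v has shape L^2 M (L != M), so D-series; mu = 9 gives D_9.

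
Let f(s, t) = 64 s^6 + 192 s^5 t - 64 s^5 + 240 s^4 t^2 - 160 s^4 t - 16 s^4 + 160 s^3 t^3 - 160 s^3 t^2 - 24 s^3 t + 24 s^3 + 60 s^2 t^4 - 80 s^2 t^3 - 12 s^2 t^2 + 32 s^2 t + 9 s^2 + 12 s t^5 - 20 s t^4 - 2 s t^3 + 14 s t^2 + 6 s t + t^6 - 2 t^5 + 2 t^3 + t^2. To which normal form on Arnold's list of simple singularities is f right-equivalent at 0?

A_{3}

The Hessian of f at 0 has rank 1. Corank 1: A-series; mu = 3 gives A_3.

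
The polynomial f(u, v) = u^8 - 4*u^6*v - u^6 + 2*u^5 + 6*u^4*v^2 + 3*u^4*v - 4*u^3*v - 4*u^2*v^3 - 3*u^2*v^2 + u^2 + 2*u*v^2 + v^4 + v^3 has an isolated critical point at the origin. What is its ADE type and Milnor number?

The Hessian of f at 0 has rank 1. Corank 1: A-series; mu = 2 gives A_2.

Type A_2, Milnor number mu = 2.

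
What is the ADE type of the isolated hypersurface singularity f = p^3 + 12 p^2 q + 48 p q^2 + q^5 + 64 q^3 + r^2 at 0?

E8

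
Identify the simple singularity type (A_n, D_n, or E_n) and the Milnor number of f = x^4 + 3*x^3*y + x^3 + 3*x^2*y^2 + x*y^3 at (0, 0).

The Hessian of f at 0 is [[0, 0], [0, 0]] with rank 0, so corank 2. A Groebner basis of the Jacobian ideal J(f) in C{x,y} is {3*x^2 + y^4 + y^3, x^3, x^2*y - x^2 - y^3/3, 2*x^2 + x*y^2 + 2*y^3/3}; counting standard monomials gives mu = 7. Corank 2; j^3 = x^3 is a perfect cube, so E-series; the 4-jet and mu = 7 give E_7.

Type E_7, Milnor number mu = 7.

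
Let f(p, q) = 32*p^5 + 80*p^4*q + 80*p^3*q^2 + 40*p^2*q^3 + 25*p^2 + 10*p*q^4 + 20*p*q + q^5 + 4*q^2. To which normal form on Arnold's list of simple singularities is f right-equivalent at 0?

A_4

The Hessian of f at 0 has rank 1. Corank 1: A-series; mu = 4 gives A_4.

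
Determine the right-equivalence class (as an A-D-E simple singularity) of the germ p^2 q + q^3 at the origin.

The Hessian of f at 0 is [[0, 0], [0, 0]] with rank 0, so corank 2. A Groebner basis of the Jacobian ideal J(f) in C{p,q} is {q^3, p^2 + 3*q^2, p*q}; counting standard monomials gives mu = 4. Corank 2; j^3 = q*(p^2 + q^2) splits into three distinct lines over C (the quadratic factor has nonzero discriminant), so D_4.

D_{4}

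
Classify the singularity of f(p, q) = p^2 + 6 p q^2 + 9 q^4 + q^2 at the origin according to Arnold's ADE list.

A_{1}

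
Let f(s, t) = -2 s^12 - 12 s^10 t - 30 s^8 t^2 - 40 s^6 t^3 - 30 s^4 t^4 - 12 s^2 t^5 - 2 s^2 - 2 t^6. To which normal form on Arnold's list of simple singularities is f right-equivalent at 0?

A_5

The Hessian of f at 0 has rank 1. Corank 1: A-series; mu = 5 gives A_5.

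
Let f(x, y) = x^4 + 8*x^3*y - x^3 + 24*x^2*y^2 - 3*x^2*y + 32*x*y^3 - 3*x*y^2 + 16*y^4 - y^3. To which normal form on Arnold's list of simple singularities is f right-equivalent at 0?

The Hessian of f at 0 is [[0, 0], [0, 0]] with rank 0, so corank 2. A Groebner basis of the Jacobian ideal J(f) in C{x,y} is {y^4, x*y^2 + 4*y^3/3, x^2 + 2*x*y + y^2}; counting standard monomials gives mu = 6. Corank 2; j^3 = -(x + y)^3 is a perfect cube, so E-series; the 4-jet and mu = 6 give E_6.

E_6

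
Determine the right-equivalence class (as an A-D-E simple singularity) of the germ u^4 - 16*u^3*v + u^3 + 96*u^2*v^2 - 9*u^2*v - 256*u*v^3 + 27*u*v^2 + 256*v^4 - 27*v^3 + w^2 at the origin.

E6

The Hessian of f at 0 has rank 1. Corank 2; j^3 = (u - 3*v)^3 is a perfect cube, so E-series; the 4-jet and mu = 6 give E_6.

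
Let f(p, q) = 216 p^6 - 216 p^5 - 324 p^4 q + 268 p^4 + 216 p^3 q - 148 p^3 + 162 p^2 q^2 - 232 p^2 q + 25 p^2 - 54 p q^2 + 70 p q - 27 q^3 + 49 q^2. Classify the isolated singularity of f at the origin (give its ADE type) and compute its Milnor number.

Type A2, Milnor number mu = 2.

The Hessian of f at 0 is [[50, 70], [70, 98]] with rank 1, so corank 1. A Groebner basis of the Jacobian ideal J(f) in C{p,q} is {q^2, p + 7*q/5}; counting standard monomials gives mu = 2. Corank 1: A-series; mu = 2 gives A_2.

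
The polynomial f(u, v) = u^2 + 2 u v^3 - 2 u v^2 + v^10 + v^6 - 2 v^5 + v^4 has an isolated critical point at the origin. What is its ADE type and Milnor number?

The Hessian of f at 0 is [[2, 0], [0, 0]] with rank 1, so corank 1. A Groebner basis of the Jacobian ideal J(f) in C{u,v} is {u^4 - u^3/3 - u^2*v - 5*u^2/3 + 7*u*v^2/3 + 2*u*v/3 + 2*u/3 - 2*v^2/3, u^3*v + u^3 + 2*u^2*v + 3*u^2 - 4*u*v^2 - u*v - u + v^2, -u^3/3 + u^2*v^2 + u^2*v + 4*u^2/3 - 5*u*v^2/3 - u*v/3 - u/3 + v^2/3, u + v^3 - v^2}; counting standard monomials gives mu = 9. Corank 1: A-series; mu = 9 gives A_9.

Type A_{9}, Milnor number mu = 9.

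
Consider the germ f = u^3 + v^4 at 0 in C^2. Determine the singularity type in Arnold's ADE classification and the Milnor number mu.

The Hessian of f at 0 is [[0, 0], [0, 0]] with rank 0, so corank 2. A Groebner basis of the Jacobian ideal J(f) in C{u,v} is {v^3, u^2}; counting standard monomials gives mu = 6. Corank 2; j^3 = u^3 is a perfect cube, so E-series; the 4-jet and mu = 6 give E_6.

Type E_{6}, Milnor number mu = 6.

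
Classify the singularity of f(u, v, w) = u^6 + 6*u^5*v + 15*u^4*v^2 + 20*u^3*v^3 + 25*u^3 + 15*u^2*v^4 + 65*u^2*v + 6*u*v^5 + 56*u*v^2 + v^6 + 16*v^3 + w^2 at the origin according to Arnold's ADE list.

The Hessian of f at 0 has rank 1. Corank 2; j^3 = (u + v)*(5*u + 4*v)^2 has shape L^2 M (L != M), so D-series; mu = 7 gives D_7.

D_7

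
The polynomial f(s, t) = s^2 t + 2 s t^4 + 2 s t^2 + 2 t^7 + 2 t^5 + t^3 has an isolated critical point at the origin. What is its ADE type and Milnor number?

The Hessian of f at 0 is [[0, 0], [0, 0]] with rank 0, so corank 2. A Groebner basis of the Jacobian ideal J(f) in C{s,t} is {-s^2/6 + s*t^3 - 4*s*t/3 - 7*t^2/6, s*t + t^4 + t^2, s^3 - 3*s*t^2 - 2*t^3, s^2*t + 2*s*t^2 + t^3}; counting standard monomials gives mu = 8. Corank 2; j^3 = t*(s + t)^2 has shape L^2 M (L != M), so D-series; mu = 8 gives D_8.

Type D8, Milnor number mu = 8.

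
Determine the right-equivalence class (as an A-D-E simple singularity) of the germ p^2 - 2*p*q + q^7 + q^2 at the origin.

A_{6}

The Hessian of f at 0 has rank 1. Corank 1: A-series; mu = 6 gives A_6.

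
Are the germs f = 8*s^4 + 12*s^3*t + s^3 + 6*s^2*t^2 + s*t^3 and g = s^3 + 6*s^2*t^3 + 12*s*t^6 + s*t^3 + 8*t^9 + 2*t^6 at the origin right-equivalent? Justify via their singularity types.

The Hessian of f at 0 has rank 0. Corank 2; j^3 = s^3 is a perfect cube, so E-series; the 4-jet and mu = 7 give E_7. The Hessian of g at 0 has rank 0. Corank 2; j^3 = s^3 is a perfect cube, so E-series; the 4-jet and mu = 7 give E_7. Both have type E_7, hence right-equivalent.

Yes.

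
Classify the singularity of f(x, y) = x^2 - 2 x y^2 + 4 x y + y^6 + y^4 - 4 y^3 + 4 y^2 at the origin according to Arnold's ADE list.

The Hessian of f at 0 has rank 1. Corank 1: A-series; mu = 5 gives A_5.

A_5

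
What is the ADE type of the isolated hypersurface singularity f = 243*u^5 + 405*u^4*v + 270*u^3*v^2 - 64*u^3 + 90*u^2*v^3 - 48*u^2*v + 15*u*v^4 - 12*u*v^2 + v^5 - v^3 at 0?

E_{8}

The Hessian of f at 0 is [[0, 0], [0, 0]] with rank 0, so corank 2. A Groebner basis of the Jacobian ideal J(f) in C{u,v} is {v^5, u*v^3 + 13*v^4/48, u^2 + u*v/2 + v^2/16}; counting standard monomials gives mu = 8. Corank 2; j^3 = -(4*u + v)^3 is a perfect cube, so E-series; the 5-jet and mu = 8 give E_8.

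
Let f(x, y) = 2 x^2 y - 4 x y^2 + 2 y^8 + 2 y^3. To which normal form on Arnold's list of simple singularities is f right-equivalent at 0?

The Hessian of f at 0 is [[0, 0], [0, 0]] with rank 0, so corank 2. A Groebner basis of the Jacobian ideal J(f) in C{x,y} is {x^2/8 + y^7 - y^2/8, x^3 - y^3, x*y - y^2}; counting standard monomials gives mu = 9. Corank 2; j^3 = 2*y*(x - y)^2 has shape L^2 M (L != M), so D-series; mu = 9 gives D_9.

D9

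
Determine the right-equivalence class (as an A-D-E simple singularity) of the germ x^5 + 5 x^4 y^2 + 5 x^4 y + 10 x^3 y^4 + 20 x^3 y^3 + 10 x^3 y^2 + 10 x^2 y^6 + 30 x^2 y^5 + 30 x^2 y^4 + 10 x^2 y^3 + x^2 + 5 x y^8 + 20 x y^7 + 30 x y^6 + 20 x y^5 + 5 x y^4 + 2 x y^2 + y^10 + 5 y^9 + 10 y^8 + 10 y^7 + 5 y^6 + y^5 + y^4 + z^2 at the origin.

A_4

The Hessian of f at 0 has rank 2. Corank 1: A-series; mu = 4 gives A_4.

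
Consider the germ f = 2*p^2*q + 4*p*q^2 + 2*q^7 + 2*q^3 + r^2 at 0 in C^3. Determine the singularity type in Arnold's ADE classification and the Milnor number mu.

Type D8, Milnor number mu = 8.

The Hessian of f at 0 is [[0, 0, 0], [0, 0, 0], [0, 0, 2]] with rank 1, so corank 2. A Groebner basis of the Jacobian ideal J(f) in C{p,q,r} is {p^2/7 + q^6 - q^2/7, p^3 + q^3, p*q + q^2, r}; counting standard monomials gives mu = 8. Corank 2; j^3 = 2*q*(p + q)^2 has shape L^2 M (L != M), so D-series; mu = 8 gives D_8.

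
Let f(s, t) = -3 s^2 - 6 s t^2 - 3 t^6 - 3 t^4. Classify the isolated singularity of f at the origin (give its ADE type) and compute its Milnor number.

Type A5, Milnor number mu = 5.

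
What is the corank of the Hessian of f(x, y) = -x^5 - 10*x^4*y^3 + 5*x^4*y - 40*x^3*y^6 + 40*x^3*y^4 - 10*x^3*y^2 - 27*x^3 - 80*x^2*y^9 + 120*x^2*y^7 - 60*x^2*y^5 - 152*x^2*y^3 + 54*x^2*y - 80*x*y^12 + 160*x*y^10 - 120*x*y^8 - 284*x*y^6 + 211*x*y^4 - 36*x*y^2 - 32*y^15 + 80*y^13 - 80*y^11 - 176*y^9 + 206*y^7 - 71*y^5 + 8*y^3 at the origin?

2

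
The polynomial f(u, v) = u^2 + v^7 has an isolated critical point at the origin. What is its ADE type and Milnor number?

The Hessian of f at 0 has rank 1. Corank 1: A-series; mu = 6 gives A_6.

Type A_{6}, Milnor number mu = 6.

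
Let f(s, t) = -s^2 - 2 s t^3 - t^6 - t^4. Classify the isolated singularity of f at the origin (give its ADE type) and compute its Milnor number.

The Hessian of f at 0 has rank 1. Corank 1: A-series; mu = 3 gives A_3.

Type A_3, Milnor number mu = 3.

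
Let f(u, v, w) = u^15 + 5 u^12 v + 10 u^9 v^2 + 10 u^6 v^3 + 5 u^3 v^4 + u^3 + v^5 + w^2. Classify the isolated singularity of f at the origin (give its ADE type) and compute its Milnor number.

Type E_8, Milnor number mu = 8.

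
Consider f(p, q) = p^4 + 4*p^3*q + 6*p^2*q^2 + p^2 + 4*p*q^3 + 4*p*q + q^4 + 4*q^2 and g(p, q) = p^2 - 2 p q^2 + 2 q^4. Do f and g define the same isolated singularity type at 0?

The Hessian of f at 0 is [[2, 4], [4, 8]] with rank 1, so corank 1. A Groebner basis of the Jacobian ideal J(f) in C{p,q} is {q^3, p + 2*q}; counting standard monomials gives mu = 3. Corank 1: A-series; mu = 3 gives A_3. The Hessian of g at 0 is [[2, 0], [0, 0]] with rank 1, so corank 1. A Groebner basis of the Jacobian ideal J(g) in C{p,q} is {p^2, p*q, -p + q^2}; counting standard monomials gives mu = 3. Corank 1: A-series; mu = 3 gives A_3. Both have type A_3, hence right-equivalent.

Yes.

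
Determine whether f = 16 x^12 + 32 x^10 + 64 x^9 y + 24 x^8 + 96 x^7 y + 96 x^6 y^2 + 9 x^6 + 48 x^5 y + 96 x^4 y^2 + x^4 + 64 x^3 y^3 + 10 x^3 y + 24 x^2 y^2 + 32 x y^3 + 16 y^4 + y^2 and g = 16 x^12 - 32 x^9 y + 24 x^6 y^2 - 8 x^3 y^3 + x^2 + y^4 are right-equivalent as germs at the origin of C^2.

Yes.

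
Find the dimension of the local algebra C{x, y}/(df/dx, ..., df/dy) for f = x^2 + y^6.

5

The Hessian of f at 0 has rank 1. Corank 1: A-series; mu = 5 gives A_5.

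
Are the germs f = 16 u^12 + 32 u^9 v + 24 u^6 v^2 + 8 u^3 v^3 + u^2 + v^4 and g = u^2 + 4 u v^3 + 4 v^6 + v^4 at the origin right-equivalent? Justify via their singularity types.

Yes.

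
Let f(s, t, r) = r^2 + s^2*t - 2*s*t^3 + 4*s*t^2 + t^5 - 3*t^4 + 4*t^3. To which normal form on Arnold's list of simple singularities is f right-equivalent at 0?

D_5

The Hessian of f at 0 is [[0, 0, 0], [0, 0, 0], [0, 0, 2]] with rank 1, so corank 2. A Groebner basis of the Jacobian ideal J(f) in C{s,t,r} is {s*t^2 + 2*s*t + 4*t^2, -s*t + t^3 - 2*t^2, s^2 + 8*s*t + 12*t^2, r}; counting standard monomials gives mu = 5. Corank 2; j^3 = t*(s + 2*t)^2 has shape L^2 M (L != M), so D-series; mu = 5 gives D_5.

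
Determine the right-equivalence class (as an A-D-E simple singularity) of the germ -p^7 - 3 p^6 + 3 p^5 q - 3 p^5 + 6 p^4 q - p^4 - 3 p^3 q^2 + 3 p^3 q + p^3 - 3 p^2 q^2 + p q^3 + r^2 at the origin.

E_{7}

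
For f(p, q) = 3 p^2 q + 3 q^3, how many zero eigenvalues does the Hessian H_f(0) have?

Hessian at 0 has rank 0.

2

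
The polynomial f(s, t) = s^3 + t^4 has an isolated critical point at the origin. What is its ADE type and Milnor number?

Type E_{6}, Milnor number mu = 6.

The Hessian of f at 0 is [[0, 0], [0, 0]] with rank 0, so corank 2. A Groebner basis of the Jacobian ideal J(f) in C{s,t} is {t^3, s^2}; counting standard monomials gives mu = 6. Corank 2; j^3 = s^3 is a perfect cube, so E-series; the 4-jet and mu = 6 give E_6.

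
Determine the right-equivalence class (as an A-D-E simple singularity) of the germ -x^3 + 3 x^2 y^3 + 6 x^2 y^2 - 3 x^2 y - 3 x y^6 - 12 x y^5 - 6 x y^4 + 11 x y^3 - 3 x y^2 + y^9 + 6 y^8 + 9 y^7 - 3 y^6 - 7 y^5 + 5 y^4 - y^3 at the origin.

E_{7}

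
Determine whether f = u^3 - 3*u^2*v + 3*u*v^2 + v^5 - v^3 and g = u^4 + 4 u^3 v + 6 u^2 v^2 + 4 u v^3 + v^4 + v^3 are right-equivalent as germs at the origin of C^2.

No.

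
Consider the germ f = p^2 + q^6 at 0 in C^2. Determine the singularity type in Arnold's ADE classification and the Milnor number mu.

Type A_{5}, Milnor number mu = 5.

The Hessian of f at 0 is [[2, 0], [0, 0]] with rank 1, so corank 1. A Groebner basis of the Jacobian ideal J(f) in C{p,q} is {q^5, p}; counting standard monomials gives mu = 5. Corank 1: A-series; mu = 5 gives A_5.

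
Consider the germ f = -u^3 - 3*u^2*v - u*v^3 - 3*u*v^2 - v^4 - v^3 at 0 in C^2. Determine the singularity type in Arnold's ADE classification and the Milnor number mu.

Type E7, Milnor number mu = 7.

The Hessian of f at 0 has rank 0. Corank 2; j^3 = -(u + v)^3 is a perfect cube, so E-series; the 4-jet and mu = 7 give E_7.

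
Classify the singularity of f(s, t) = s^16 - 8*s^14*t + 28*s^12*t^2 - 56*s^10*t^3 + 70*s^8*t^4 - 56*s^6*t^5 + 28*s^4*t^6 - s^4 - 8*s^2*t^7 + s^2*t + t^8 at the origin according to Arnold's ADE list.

D9

The Hessian of f at 0 has rank 0. Corank 2; j^3 = s^2*t has shape L^2 M (L != M), so D-series; mu = 9 gives D_9.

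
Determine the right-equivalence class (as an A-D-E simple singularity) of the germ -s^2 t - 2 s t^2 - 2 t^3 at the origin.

D4

The Hessian of f at 0 has rank 0. Corank 2; j^3 = -t*(s^2 + 2*s*t + 2*t^2) splits into three distinct lines over C (the quadratic factor has nonzero discriminant), so D_4.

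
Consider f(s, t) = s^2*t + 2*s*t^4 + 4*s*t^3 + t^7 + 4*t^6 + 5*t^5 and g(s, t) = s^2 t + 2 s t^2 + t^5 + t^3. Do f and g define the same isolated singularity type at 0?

Yes.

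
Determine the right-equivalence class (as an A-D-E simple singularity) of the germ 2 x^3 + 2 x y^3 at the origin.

E_{7}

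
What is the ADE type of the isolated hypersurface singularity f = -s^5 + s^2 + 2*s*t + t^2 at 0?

The Hessian of f at 0 has rank 1. Corank 1: A-series; mu = 4 gives A_4.

A_4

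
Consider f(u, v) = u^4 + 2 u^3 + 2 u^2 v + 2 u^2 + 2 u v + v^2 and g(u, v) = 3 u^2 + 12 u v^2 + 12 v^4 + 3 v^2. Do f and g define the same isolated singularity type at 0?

Yes.

The Hessian of f at 0 is [[4, 2], [2, 2]] with rank 2, so corank 0. A Groebner basis of the Jacobian ideal J(f) in C{u,v} is {u, v}; counting standard monomials gives mu = 1. Corank 0: nondegenerate Morse point, so A_1. The Hessian of g at 0 is [[6, 0], [0, 6]] with rank 2, so corank 0. A Groebner basis of the Jacobian ideal J(g) in C{u,v} is {u, v}; counting standard monomials gives mu = 1. Corank 0: nondegenerate Morse point, so A_1. Both have type A_1, hence right-equivalent.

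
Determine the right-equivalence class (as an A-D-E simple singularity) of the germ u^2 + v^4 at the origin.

A_3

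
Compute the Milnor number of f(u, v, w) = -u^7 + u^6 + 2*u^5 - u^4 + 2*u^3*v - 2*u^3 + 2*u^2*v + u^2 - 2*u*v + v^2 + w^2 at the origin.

6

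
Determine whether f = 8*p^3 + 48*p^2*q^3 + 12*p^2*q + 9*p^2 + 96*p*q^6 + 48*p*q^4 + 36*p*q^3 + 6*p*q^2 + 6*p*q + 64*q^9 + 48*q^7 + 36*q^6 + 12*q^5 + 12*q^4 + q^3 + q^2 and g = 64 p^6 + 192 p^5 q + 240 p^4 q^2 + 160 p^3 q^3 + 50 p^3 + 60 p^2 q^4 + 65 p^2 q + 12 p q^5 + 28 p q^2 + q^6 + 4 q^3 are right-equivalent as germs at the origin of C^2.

No.

The Hessian of f at 0 has rank 1. Corank 1: A-series; mu = 2 gives A_2. The Hessian of g at 0 has rank 0. Corank 2; j^3 = (2*p + q)*(5*p + 2*q)^2 has shape L^2 M (L != M), so D-series; mu = 7 gives D_7. f is A_2 but g is D_7, hence not right-equivalent.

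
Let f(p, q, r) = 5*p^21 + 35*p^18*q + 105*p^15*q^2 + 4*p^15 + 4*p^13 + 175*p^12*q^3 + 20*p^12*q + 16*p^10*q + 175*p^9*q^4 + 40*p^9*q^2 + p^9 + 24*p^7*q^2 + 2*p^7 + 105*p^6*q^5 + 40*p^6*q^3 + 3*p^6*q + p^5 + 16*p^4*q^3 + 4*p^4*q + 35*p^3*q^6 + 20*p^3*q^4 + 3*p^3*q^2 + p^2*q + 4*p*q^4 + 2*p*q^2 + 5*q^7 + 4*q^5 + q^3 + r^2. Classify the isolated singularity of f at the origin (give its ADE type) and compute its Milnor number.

Type D_8, Milnor number mu = 8.

The Hessian of f at 0 has rank 1. Corank 2; j^3 = q*(p + q)^2 has shape L^2 M (L != M), so D-series; mu = 8 gives D_8.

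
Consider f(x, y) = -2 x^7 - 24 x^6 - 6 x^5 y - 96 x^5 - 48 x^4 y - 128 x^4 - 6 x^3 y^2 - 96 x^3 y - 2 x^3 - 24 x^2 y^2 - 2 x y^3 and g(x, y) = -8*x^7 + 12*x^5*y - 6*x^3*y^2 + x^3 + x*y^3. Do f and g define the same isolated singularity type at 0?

The Hessian of f at 0 is [[0, 0], [0, 0]] with rank 0, so corank 2. A Groebner basis of the Jacobian ideal J(f) in C{x,y} is {3*x^2/16 + y^4 + y^3/16, x^3, x^2*y - x^2/16 - y^3/48, x^2/2 + x*y^2 + y^3/6}; counting standard monomials gives mu = 7. Corank 2; j^3 = -2*x^3 is a perfect cube, so E-series; the 4-jet and mu = 7 give E_7. The Hessian of g at 0 is [[0, 0], [0, 0]] with rank 0, so corank 2. A Groebner basis of the Jacobian ideal J(g) in C{x,y} is {x^3, x*y^2, 3*x^2 + y^3}; counting standard monomials gives mu = 7. Corank 2; j^3 = x^3 is a perfect cube, so E-series; the 4-jet and mu = 7 give E_7. Both have type E_7, hence right-equivalent.

Yes.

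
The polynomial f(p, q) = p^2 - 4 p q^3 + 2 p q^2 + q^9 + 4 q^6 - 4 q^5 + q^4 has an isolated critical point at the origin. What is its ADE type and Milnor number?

The Hessian of f at 0 has rank 1. Corank 1: A-series; mu = 8 gives A_8.

Type A_{8}, Milnor number mu = 8.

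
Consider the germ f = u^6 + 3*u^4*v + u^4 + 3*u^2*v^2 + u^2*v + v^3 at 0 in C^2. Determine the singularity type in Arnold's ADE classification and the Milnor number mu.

Type D4, Milnor number mu = 4.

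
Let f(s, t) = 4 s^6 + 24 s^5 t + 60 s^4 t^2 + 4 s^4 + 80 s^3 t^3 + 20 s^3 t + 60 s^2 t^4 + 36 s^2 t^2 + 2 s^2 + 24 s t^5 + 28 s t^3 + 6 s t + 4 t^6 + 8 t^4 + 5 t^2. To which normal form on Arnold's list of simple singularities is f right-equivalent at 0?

A1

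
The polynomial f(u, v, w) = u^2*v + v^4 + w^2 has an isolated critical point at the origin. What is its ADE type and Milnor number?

Type D_5, Milnor number mu = 5.

The Hessian of f at 0 has rank 1. Corank 2; j^3 = u^2*v has shape L^2 M (L != M), so D-series; mu = 5 gives D_5.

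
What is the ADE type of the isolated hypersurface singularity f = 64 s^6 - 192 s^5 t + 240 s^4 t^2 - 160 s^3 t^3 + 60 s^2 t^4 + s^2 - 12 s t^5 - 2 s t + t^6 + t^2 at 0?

A_5

The Hessian of f at 0 has rank 1. Corank 1: A-series; mu = 5 gives A_5.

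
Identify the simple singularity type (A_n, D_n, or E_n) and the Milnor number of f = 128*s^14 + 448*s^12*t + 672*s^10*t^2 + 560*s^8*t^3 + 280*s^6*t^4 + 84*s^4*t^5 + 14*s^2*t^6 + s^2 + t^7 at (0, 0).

The Hessian of f at 0 has rank 1. Corank 1: A-series; mu = 6 gives A_6.

Type A6, Milnor number mu = 6.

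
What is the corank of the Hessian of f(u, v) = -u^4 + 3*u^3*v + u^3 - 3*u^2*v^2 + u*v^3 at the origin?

2

The Hessian at 0 is [[0, 0], [0, 0]] of rank 0; hence corank 2.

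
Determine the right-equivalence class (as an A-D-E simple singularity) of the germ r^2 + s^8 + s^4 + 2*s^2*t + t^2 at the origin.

The Hessian of f at 0 has rank 2. Corank 1: A-series; mu = 7 gives A_7.

A_{7}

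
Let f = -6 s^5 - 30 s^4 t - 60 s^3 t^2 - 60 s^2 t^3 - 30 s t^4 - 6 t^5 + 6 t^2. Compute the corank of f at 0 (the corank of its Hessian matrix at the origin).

The Hessian at 0 is [[0, 0], [0, 12]] of rank 1; hence corank 1.

1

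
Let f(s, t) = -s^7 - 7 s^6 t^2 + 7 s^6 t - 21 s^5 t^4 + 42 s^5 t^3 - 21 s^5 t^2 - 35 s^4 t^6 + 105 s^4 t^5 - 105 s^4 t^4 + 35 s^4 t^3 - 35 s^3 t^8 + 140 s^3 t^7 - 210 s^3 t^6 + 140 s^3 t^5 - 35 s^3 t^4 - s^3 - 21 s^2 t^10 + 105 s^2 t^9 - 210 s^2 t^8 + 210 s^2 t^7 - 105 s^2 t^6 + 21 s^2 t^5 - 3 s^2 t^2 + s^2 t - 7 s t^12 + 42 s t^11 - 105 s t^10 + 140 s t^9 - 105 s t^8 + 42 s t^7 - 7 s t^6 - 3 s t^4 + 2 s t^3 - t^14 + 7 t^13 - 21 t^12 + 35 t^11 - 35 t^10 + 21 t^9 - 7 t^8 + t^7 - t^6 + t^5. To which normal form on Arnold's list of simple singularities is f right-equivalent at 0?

D_8

The Hessian of f at 0 is [[0, 0], [0, 0]] with rank 0, so corank 2. A Groebner basis of the Jacobian ideal J(f) in C{s,t} is {-s^2 + s*t + t^4 + t^3, s^3 - s*t/7 - t^3/7, s^2 + s*t^2 - s*t - t^3}; counting standard monomials gives mu = 8. Corank 2; j^3 = -s^2*(s - t) has shape L^2 M (L != M), so D-series; mu = 8 gives D_8.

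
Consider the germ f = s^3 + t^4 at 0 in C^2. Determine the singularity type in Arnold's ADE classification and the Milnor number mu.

Type E_{6}, Milnor number mu = 6.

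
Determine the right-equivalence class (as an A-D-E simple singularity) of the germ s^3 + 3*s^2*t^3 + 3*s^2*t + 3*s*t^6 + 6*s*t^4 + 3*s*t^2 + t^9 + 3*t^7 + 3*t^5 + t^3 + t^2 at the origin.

The Hessian of f at 0 has rank 1. Corank 1: A-series; mu = 2 gives A_2.

A_{2}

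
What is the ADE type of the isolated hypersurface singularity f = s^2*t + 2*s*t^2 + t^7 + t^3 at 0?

The Hessian of f at 0 is [[0, 0], [0, 0]] with rank 0, so corank 2. A Groebner basis of the Jacobian ideal J(f) in C{s,t} is {s^2/7 + t^6 - t^2/7, s^3 + t^3, s*t + t^2}; counting standard monomials gives mu = 8. Corank 2; j^3 = t*(s + t)^2 has shape L^2 M (L != M), so D-series; mu = 8 gives D_8.

D_8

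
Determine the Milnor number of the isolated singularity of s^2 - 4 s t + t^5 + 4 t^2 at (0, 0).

4

The Hessian of f at 0 has rank 1. Corank 1: A-series; mu = 4 gives A_4.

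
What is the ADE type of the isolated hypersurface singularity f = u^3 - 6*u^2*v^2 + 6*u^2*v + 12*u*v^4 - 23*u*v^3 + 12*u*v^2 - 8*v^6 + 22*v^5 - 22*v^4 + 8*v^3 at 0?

E_{7}

The Hessian of f at 0 is [[0, 0], [0, 0]] with rank 0, so corank 2. A Groebner basis of the Jacobian ideal J(f) in C{u,v} is {-u^2/4 - u*v + v^4 - v^3/12 - v^2, u^3 - 13*u^2/2 - 26*u*v + 35*v^3/6 - 26*v^2, u^2*v + 25*u^2/12 + 25*u*v/3 - 119*v^3/36 + 25*v^2/3, -u^2/2 + u*v^2 - 2*u*v + 11*v^3/6 - 2*v^2}; counting standard monomials gives mu = 7. Corank 2; j^3 = (u + 2*v)^3 is a perfect cube, so E-series; the 4-jet and mu = 7 give E_7.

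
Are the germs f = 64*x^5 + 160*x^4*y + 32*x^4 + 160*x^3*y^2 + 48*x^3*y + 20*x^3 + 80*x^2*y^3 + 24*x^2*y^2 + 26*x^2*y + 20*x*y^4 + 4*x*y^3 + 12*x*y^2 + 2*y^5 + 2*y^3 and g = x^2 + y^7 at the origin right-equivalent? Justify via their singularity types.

The Hessian of f at 0 has rank 0. Corank 2; j^3 = 2*(2*x + y)*(5*x^2 + 4*x*y + y^2) splits into three distinct lines over C (the quadratic factor has nonzero discriminant), so D_4. The Hessian of g at 0 has rank 1. Corank 1: A-series; mu = 6 gives A_6. f is D_4 but g is A_6, hence not right-equivalent.

No.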